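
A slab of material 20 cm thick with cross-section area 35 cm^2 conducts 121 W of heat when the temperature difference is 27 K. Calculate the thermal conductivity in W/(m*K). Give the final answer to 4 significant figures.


k = Q*L / (A*dT)
L = 0.2 m, A = 3.5e-03 m^2
k = 121 * 0.2 / (3.5e-03 * 27)
k = 256.1 W/(m*K)


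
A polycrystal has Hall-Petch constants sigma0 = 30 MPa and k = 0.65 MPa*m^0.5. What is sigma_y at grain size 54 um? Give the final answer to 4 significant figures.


sigma_y = sigma0 + k / sqrt(d)
d = 54 um = 5.4e-05 m
sigma_y = 30 + 0.65 / sqrt(5.4e-05)
sigma_y = 118.5 MPa


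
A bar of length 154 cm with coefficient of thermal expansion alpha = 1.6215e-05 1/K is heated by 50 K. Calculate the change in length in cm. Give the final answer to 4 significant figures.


dL = L0 * alpha * dT
dL = 154 * 1.6215e-05 * 50
dL = 0.1249 cm


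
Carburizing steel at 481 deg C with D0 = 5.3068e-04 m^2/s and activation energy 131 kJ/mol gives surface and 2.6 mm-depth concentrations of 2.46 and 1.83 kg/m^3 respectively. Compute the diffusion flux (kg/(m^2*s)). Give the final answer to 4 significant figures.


Step 1: D = D0 * exp(-Qd/(R*T))
T = 481 + 273.15 = 754.15 K
D = 5.3068e-04 * exp(-131e3 / (8.314 * 754.15)) = 4.47776e-13 m^2/s
Step 2: J = D * (C1 - C2) / dx
J = 4.47776e-13 * (2.46 - 1.83) / 2.6e-03
J = 1.085e-10 kg/(m^2*s)


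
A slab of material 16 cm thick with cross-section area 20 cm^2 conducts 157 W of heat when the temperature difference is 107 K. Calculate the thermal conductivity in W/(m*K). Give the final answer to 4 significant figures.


k = Q*L / (A*dT)
L = 0.16 m, A = 2e-03 m^2
k = 157 * 0.16 / (2e-03 * 107)
k = 117.4 W/(m*K)


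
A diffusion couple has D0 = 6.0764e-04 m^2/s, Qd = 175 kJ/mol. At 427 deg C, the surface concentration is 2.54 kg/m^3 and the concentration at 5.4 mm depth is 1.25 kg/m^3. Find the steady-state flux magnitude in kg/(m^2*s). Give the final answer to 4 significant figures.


Step 1: D = D0 * exp(-Qd/(R*T))
T = 427 + 273.15 = 700.15 K
D = 6.0764e-04 * exp(-175e3 / (8.314 * 700.15)) = 5.33719e-17 m^2/s
Step 2: J = D * (C1 - C2) / dx
J = 5.33719e-17 * (2.54 - 1.25) / 5.4e-03
J = 1.275e-14 kg/(m^2*s)


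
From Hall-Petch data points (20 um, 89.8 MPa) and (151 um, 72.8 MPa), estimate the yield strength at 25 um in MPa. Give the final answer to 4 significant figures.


sigma_y = sigma0 + k / sqrt(d)
1/sqrt(d1) = 1/sqrt(2e-05) = 223.607;  1/sqrt(d2) = 81.3788
k = (sigma1 - sigma2) / (1/sqrt(d1) - 1/sqrt(d2)) = (89.8 - 72.8) / (223.607 - 81.3788) = 0.119526 MPa*m^0.5
sigma0 = sigma1 - k/sqrt(d1) = 89.8 - 0.119526*223.607 = 63.0731 MPa
sigma_y(d3) = 63.0731 + 0.119526 / sqrt(2.5e-05) = 86.98 MPa


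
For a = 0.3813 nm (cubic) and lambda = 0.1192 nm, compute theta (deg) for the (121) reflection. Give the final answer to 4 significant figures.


d = a / sqrt(h^2+k^2+l^2)
d = 0.3813 / sqrt(6) = 0.155665 nm
lambda = 2*d*sin(theta)  =>  sin(theta) = lambda / (2*d)
sin(theta) = 0.1192 / (2 * 0.155665) = 0.382873
theta = 22.51 deg


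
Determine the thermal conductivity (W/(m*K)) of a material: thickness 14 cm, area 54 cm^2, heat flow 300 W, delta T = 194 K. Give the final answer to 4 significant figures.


k = Q*L / (A*dT)
L = 0.14 m, A = 5.4e-03 m^2
k = 300 * 0.14 / (5.4e-03 * 194)
k = 40.09 W/(m*K)


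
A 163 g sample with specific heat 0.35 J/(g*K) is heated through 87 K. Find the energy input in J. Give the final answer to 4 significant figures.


Q = m * cp * dT
Q = 163 * 0.35 * 87
Q = 4963 J


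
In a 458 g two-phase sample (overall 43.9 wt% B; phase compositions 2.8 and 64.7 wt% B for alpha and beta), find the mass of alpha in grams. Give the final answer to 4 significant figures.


f_alpha = (C_beta - C0) / (C_beta - C_alpha)
f_alpha = (64.7 - 43.9) / (64.7 - 2.8) = 0.336026
m_alpha = f_alpha * m_total = 0.336026 * 458 = 153.9 g


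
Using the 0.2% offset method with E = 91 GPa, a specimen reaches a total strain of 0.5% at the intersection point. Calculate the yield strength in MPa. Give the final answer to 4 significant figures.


Offset strain = 0.002
Elastic strain at yield = total_strain - offset = 5e-03 - 0.002 = 3e-03
sigma_y = E * elastic_strain = 91000 * 3e-03
sigma_y = 273 MPa


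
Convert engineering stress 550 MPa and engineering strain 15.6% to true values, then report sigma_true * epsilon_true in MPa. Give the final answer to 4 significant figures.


sigma_true = sigma_eng * (1 + epsilon_eng)
sigma_true = 550 * (1 + 0.156) = 635.8 MPa
epsilon_true = ln(1 + epsilon_eng)
epsilon_true = ln(1 + 0.156) = 0.144966
sigma_true * epsilon_true = 635.8 * 0.144966 = 92.17 MPa


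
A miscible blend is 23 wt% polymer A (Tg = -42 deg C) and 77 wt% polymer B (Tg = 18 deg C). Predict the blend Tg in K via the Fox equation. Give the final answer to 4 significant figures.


1/Tg = w1/Tg1 + w2/Tg2 (in Kelvin)
Tg1 = 231.15 K, Tg2 = 291.15 K
1/Tg = 0.23/231.15 + 0.77/291.15
Tg = 274.7 K


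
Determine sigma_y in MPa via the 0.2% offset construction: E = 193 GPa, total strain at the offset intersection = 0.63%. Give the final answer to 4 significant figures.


Offset strain = 0.002
Elastic strain at yield = total_strain - offset = 6.3e-03 - 0.002 = 4.3e-03
sigma_y = E * elastic_strain = 193000 * 4.3e-03
sigma_y = 829.9 MPa


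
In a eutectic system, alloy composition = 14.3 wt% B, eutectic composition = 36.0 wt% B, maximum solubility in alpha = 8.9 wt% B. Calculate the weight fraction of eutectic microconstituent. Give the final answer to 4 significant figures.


f_primary = (C_e - C0) / (C_e - C_alpha_max)
f_primary = (36.0 - 14.3) / (36.0 - 8.9)
f_primary = 0.800738
f_eutectic = 1 - 0.800738 = 0.1993


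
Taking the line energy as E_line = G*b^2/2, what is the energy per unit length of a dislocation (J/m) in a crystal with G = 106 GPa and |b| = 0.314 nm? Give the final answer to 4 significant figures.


E = G*b^2/2
b = 0.314 nm = 3.14e-10 m
G = 106 GPa = 1.06e+11 Pa
E = 0.5 * 1.06e+11 * (3.14e-10)^2
E = 5.226e-09 J/m


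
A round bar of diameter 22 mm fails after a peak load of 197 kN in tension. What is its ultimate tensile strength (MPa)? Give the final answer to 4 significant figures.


A0 = pi*(d/2)^2 = pi*(22/2)^2 = 380.133 mm^2
UTS = F_max / A0 = 197*1000 / 380.133
UTS = 518.2 MPa


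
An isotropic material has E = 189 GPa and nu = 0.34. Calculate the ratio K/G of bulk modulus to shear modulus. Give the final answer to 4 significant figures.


G = E / (2*(1+nu))
G = 189 / (2*(1+0.34)) = 70.5224 GPa
K = E / (3*(1-2*nu))
K = 189 / (3*(1-2*0.34)) = 196.875 GPa
K/G = 196.875 / 70.5224 = 2.792


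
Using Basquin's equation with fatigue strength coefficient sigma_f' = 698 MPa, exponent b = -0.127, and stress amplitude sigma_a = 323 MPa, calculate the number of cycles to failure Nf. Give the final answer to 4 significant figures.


sigma_a = sigma_f' * (2*Nf)^b
2*Nf = (sigma_a / sigma_f')^(1/b)
2*Nf = (323 / 698)^(1/-0.127)
2*Nf = 431.581
Nf = 215.8 cycles


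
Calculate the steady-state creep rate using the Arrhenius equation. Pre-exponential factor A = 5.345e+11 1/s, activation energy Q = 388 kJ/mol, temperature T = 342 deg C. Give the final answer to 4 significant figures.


rate = A * exp(-Q / (R*T))
T = 342 + 273.15 = 615.15 K
rate = 5.345e+11 * exp(-388e3 / (8.314 * 615.15))
rate = 6.029e-22 1/s


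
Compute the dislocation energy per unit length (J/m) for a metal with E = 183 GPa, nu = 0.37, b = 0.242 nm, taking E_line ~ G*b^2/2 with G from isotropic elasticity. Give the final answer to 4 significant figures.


Step 1: G = E / (2*(1+nu))
G = 183 / (2*(1+0.37)) = 66.7883 GPa = 6.67883e+10 Pa
Step 2: E_line = G*b^2/2
b = 0.242 nm = 2.42e-10 m
E_line = 0.5 * 6.67883e+10 * (2.42e-10)^2 = 1.956e-09 J/m


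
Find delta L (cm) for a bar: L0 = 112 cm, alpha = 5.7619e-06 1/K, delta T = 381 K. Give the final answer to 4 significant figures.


dL = L0 * alpha * dT
dL = 112 * 5.7619e-06 * 381
dL = 0.2459 cm


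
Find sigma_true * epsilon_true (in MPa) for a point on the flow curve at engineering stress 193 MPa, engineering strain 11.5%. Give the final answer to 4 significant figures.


sigma_true = sigma_eng * (1 + epsilon_eng)
sigma_true = 193 * (1 + 0.115) = 215.195 MPa
epsilon_true = ln(1 + epsilon_eng)
epsilon_true = ln(1 + 0.115) = 0.108854
sigma_true * epsilon_true = 215.195 * 0.108854 = 23.42 MPa


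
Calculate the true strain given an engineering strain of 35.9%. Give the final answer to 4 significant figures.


epsilon_true = ln(1 + epsilon_eng)
epsilon_true = ln(1 + 0.359)
epsilon_true = 0.3067


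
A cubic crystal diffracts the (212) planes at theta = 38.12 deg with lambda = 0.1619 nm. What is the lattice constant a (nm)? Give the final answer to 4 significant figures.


d = lambda / (2*sin(theta))
d = 0.1619 / (2*sin(38.12 deg))
d = 0.131133 nm
a = d * sqrt(h^2+k^2+l^2) = 0.131133 * sqrt(9)
a = 0.3934 nm


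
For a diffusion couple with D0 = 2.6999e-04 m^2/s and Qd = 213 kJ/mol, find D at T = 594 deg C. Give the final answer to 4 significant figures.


D = D0 * exp(-Qd / (R*T))
T = 867.15 K
D = 2.6999e-04 * exp(-213e3 / (8.314 * 867.15))
D = 3.984e-17 m^2/s


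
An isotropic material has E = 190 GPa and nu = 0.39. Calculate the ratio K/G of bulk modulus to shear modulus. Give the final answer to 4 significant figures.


G = E / (2*(1+nu))
G = 190 / (2*(1+0.39)) = 68.3453 GPa
K = E / (3*(1-2*nu))
K = 190 / (3*(1-2*0.39)) = 287.879 GPa
K/G = 287.879 / 68.3453 = 4.212


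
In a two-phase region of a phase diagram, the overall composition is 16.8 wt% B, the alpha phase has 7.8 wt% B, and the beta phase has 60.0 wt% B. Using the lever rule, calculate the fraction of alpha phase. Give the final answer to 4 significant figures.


f_alpha = (C_beta - C0) / (C_beta - C_alpha)
f_alpha = (60.0 - 16.8) / (60.0 - 7.8)
f_alpha = 0.8276


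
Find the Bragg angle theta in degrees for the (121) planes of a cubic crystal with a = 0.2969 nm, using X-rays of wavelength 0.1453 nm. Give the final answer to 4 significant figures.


d = a / sqrt(h^2+k^2+l^2)
d = 0.2969 / sqrt(6) = 0.121209 nm
lambda = 2*d*sin(theta)  =>  sin(theta) = lambda / (2*d)
sin(theta) = 0.1453 / (2 * 0.121209) = 0.599378
theta = 36.83 deg


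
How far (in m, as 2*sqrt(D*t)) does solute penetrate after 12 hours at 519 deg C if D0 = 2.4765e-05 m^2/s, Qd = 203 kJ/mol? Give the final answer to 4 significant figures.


Step 1: D = D0 * exp(-Qd/(R*T))
T = 792.15 K
D = 2.4765e-05 * exp(-203e3 / (8.314 * 792.15)) = 1.01734e-18 m^2/s
Step 2: L = 2*sqrt(D*t)
t = 12 h = 43200 s
L = 2*sqrt(1.01734e-18 * 43200) = 4.193e-07 m


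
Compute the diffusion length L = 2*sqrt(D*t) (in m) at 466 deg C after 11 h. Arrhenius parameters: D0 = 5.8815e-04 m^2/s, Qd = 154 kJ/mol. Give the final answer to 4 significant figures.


Step 1: D = D0 * exp(-Qd/(R*T))
T = 739.15 K
D = 5.8815e-04 * exp(-154e3 / (8.314 * 739.15)) = 7.69382e-15 m^2/s
Step 2: L = 2*sqrt(D*t)
t = 11 h = 39600 s
L = 2*sqrt(7.69382e-15 * 39600) = 3.491e-05 m


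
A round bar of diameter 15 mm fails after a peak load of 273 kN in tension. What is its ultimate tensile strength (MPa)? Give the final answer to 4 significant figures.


A0 = pi*(d/2)^2 = pi*(15/2)^2 = 176.715 mm^2
UTS = F_max / A0 = 273*1000 / 176.715
UTS = 1545 MPa


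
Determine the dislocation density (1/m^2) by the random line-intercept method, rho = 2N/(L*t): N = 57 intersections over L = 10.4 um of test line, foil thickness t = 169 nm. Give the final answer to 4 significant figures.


rho = 2N / (L * t)
L = 10.4 um = 1.04e-05 m, t = 169 nm = 1.69e-07 m
rho = 2 * 57 / (1.04e-05 * 1.69e-07)
rho = 6.486e+13 1/m^2


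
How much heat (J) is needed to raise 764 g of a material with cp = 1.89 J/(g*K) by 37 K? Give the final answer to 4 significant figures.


Q = m * cp * dT
Q = 764 * 1.89 * 37
Q = 53430 J


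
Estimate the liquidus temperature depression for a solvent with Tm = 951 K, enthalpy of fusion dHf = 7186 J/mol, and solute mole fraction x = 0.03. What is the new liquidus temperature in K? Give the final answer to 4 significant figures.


dT = R*Tm^2*x / dHf
dT = 8.314 * 951^2 * 0.03 / 7186
dT = 31.391 K
T_new = 951 - 31.391 = 919.6 K


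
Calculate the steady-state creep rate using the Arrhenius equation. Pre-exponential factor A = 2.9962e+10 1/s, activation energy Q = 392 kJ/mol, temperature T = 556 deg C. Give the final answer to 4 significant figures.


rate = A * exp(-Q / (R*T))
T = 556 + 273.15 = 829.15 K
rate = 2.9962e+10 * exp(-392e3 / (8.314 * 829.15))
rate = 6.033e-15 1/s


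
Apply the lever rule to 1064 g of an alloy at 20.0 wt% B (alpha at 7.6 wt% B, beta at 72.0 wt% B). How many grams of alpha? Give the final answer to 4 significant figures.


f_alpha = (C_beta - C0) / (C_beta - C_alpha)
f_alpha = (72.0 - 20.0) / (72.0 - 7.6) = 0.807453
m_alpha = f_alpha * m_total = 0.807453 * 1064 = 859.1 g


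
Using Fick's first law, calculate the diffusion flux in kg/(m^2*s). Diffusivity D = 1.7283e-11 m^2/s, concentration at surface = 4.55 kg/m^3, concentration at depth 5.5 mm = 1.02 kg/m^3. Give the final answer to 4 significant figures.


J = -D * (dC/dx) = D * (C1 - C2) / dx
J = 1.7283e-11 * (4.55 - 1.02) / 5.5e-03
J = 1.109e-08 kg/(m^2*s)


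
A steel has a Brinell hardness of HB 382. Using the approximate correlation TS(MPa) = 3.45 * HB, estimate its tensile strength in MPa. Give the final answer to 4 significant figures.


TS (MPa) = 3.45 * HB
TS = 3.45 * 382
TS = 1318 MPa


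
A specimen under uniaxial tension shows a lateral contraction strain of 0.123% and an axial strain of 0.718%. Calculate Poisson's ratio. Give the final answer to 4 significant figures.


nu = -epsilon_lat / epsilon_axial
Lateral strain is contraction (negative), so using magnitudes:
nu = 0.123 / 0.718
nu = 0.1713


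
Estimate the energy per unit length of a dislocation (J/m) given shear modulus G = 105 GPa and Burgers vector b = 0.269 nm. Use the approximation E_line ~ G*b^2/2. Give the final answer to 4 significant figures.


E = G*b^2/2
b = 0.269 nm = 2.69e-10 m
G = 105 GPa = 1.05e+11 Pa
E = 0.5 * 1.05e+11 * (2.69e-10)^2
E = 3.799e-09 J/m


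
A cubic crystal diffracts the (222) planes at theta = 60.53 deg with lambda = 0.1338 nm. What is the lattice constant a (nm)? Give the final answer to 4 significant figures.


d = lambda / (2*sin(theta))
d = 0.1338 / (2*sin(60.53 deg))
d = 0.0768424 nm
a = d * sqrt(h^2+k^2+l^2) = 0.0768424 * sqrt(12)
a = 0.2662 nm


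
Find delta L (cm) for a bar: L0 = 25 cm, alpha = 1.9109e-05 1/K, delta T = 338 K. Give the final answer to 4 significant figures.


dL = L0 * alpha * dT
dL = 25 * 1.9109e-05 * 338
dL = 0.1615 cm


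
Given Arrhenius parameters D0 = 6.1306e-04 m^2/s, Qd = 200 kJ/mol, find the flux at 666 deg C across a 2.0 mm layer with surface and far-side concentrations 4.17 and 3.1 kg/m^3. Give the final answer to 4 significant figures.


Step 1: D = D0 * exp(-Qd/(R*T))
T = 666 + 273.15 = 939.15 K
D = 6.1306e-04 * exp(-200e3 / (8.314 * 939.15)) = 4.60563e-15 m^2/s
Step 2: J = D * (C1 - C2) / dx
J = 4.60563e-15 * (4.17 - 3.1) / 2e-03
J = 2.464e-12 kg/(m^2*s)


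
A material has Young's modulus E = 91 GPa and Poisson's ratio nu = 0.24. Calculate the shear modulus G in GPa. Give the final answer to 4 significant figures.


G = E / (2*(1+nu))
G = 91 / (2*(1+0.24))
G = 36.69 GPa


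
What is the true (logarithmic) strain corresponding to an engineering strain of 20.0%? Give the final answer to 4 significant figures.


epsilon_true = ln(1 + epsilon_eng)
epsilon_true = ln(1 + 0.2)
epsilon_true = 0.1823


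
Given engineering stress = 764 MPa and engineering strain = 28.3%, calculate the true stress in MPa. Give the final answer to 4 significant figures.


sigma_true = sigma_eng * (1 + epsilon_eng)
sigma_true = 764 * (1 + 0.283)
sigma_true = 980.2 MPa


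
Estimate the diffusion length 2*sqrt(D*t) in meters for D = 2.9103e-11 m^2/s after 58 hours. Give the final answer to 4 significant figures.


t = 58 hr = 208800 s
Diffusion length = 2*sqrt(D*t)
= 2*sqrt(2.9103e-11 * 208800)
= 4.93e-03 m


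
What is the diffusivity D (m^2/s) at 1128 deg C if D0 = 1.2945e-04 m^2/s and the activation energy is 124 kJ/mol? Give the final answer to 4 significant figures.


D = D0 * exp(-Qd / (R*T))
T = 1401.15 K
D = 1.2945e-04 * exp(-124e3 / (8.314 * 1401.15))
D = 3.085e-09 m^2/s


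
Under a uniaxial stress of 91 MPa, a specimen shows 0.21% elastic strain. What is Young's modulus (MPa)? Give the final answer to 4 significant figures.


E = sigma / epsilon
epsilon = 0.21% = 2.1e-03
E = 91 / 2.1e-03
E = 43330 MPa


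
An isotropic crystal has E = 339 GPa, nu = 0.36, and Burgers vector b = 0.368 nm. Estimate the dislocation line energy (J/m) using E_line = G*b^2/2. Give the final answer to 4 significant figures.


Step 1: G = E / (2*(1+nu))
G = 339 / (2*(1+0.36)) = 124.632 GPa = 1.24632e+11 Pa
Step 2: E_line = G*b^2/2
b = 0.368 nm = 3.68e-10 m
E_line = 0.5 * 1.24632e+11 * (3.68e-10)^2 = 8.439e-09 J/m


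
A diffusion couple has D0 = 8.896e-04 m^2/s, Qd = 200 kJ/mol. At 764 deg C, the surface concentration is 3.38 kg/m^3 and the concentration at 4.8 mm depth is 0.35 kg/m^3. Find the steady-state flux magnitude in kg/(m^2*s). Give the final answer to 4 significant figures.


Step 1: D = D0 * exp(-Qd/(R*T))
T = 764 + 273.15 = 1037.15 K
D = 8.896e-04 * exp(-200e3 / (8.314 * 1037.15)) = 7.51804e-14 m^2/s
Step 2: J = D * (C1 - C2) / dx
J = 7.51804e-14 * (3.38 - 0.35) / 4.8e-03
J = 4.746e-11 kg/(m^2*s)


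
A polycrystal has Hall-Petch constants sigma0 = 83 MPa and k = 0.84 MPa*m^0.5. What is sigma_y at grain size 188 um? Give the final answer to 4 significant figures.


sigma_y = sigma0 + k / sqrt(d)
d = 188 um = 1.88e-04 m
sigma_y = 83 + 0.84 / sqrt(1.88e-04)
sigma_y = 144.3 MPa


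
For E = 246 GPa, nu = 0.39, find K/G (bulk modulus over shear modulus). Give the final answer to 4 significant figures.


G = E / (2*(1+nu))
G = 246 / (2*(1+0.39)) = 88.4892 GPa
K = E / (3*(1-2*nu))
K = 246 / (3*(1-2*0.39)) = 372.727 GPa
K/G = 372.727 / 88.4892 = 4.212


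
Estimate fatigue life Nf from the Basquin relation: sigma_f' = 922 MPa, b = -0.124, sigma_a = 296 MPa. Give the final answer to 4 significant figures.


sigma_a = sigma_f' * (2*Nf)^b
2*Nf = (sigma_a / sigma_f')^(1/b)
2*Nf = (296 / 922)^(1/-0.124)
2*Nf = 9535.61
Nf = 4768 cycles


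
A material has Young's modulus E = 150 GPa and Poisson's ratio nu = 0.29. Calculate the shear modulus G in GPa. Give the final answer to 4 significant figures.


G = E / (2*(1+nu))
G = 150 / (2*(1+0.29))
G = 58.14 GPa


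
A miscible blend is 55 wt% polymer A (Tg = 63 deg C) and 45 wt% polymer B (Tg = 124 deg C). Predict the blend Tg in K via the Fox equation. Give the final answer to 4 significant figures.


1/Tg = w1/Tg1 + w2/Tg2 (in Kelvin)
Tg1 = 336.15 K, Tg2 = 397.15 K
1/Tg = 0.55/336.15 + 0.45/397.15
Tg = 361.1 K


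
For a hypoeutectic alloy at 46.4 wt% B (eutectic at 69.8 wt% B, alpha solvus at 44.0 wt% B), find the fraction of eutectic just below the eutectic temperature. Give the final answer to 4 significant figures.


f_primary = (C_e - C0) / (C_e - C_alpha_max)
f_primary = (69.8 - 46.4) / (69.8 - 44.0)
f_primary = 0.906977
f_eutectic = 1 - 0.906977 = 0.09302


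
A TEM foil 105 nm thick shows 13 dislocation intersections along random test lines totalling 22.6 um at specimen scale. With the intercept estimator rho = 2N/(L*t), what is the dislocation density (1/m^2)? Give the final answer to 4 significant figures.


rho = 2N / (L * t)
L = 22.6 um = 2.26e-05 m, t = 105 nm = 1.05e-07 m
rho = 2 * 13 / (2.26e-05 * 1.05e-07)
rho = 1.096e+13 1/m^2


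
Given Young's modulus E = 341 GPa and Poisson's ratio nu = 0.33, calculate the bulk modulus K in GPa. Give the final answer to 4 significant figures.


K = E / (3*(1-2*nu))
K = 341 / (3*(1-2*0.33))
K = 334.3 GPa


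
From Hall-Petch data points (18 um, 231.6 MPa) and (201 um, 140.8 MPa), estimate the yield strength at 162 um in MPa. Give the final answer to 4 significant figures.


sigma_y = sigma0 + k / sqrt(d)
1/sqrt(d1) = 1/sqrt(1.8e-05) = 235.702;  1/sqrt(d2) = 70.5346
k = (sigma1 - sigma2) / (1/sqrt(d1) - 1/sqrt(d2)) = (231.6 - 140.8) / (235.702 - 70.5346) = 0.549744 MPa*m^0.5
sigma0 = sigma1 - k/sqrt(d1) = 231.6 - 0.549744*235.702 = 102.024 MPa
sigma_y(d3) = 102.024 + 0.549744 / sqrt(1.62e-04) = 145.2 MPa


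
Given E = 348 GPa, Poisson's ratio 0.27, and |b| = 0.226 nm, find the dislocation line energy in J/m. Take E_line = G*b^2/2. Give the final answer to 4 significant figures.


Step 1: G = E / (2*(1+nu))
G = 348 / (2*(1+0.27)) = 137.008 GPa = 1.37008e+11 Pa
Step 2: E_line = G*b^2/2
b = 0.226 nm = 2.26e-10 m
E_line = 0.5 * 1.37008e+11 * (2.26e-10)^2 = 3.499e-09 J/m


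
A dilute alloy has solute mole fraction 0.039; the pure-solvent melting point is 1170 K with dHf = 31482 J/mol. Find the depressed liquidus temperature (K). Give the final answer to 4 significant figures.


dT = R*Tm^2*x / dHf
dT = 8.314 * 1170^2 * 0.039 / 31482
dT = 14.0989 K
T_new = 1170 - 14.0989 = 1156 K


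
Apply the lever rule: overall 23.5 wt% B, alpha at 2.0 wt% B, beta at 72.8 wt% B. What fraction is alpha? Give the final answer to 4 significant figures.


f_alpha = (C_beta - C0) / (C_beta - C_alpha)
f_alpha = (72.8 - 23.5) / (72.8 - 2.0)
f_alpha = 0.6963


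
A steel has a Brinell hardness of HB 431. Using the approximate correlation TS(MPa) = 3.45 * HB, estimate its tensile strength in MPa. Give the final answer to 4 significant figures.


TS (MPa) = 3.45 * HB
TS = 3.45 * 431
TS = 1487 MPa


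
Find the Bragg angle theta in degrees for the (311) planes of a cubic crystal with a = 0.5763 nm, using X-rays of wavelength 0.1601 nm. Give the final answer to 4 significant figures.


d = a / sqrt(h^2+k^2+l^2)
d = 0.5763 / sqrt(11) = 0.173761 nm
lambda = 2*d*sin(theta)  =>  sin(theta) = lambda / (2*d)
sin(theta) = 0.1601 / (2 * 0.173761) = 0.46069
theta = 27.43 deg


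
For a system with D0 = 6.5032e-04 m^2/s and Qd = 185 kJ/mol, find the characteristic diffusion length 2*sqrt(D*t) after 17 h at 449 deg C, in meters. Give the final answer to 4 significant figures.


Step 1: D = D0 * exp(-Qd/(R*T))
T = 722.15 K
D = 6.5032e-04 * exp(-185e3 / (8.314 * 722.15)) = 2.69899e-17 m^2/s
Step 2: L = 2*sqrt(D*t)
t = 17 h = 61200 s
L = 2*sqrt(2.69899e-17 * 61200) = 2.57e-06 m


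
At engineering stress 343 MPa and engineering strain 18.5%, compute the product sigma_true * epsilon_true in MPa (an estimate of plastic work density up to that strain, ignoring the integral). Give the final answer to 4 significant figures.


sigma_true = sigma_eng * (1 + epsilon_eng)
sigma_true = 343 * (1 + 0.185) = 406.455 MPa
epsilon_true = ln(1 + epsilon_eng)
epsilon_true = ln(1 + 0.185) = 0.169743
sigma_true * epsilon_true = 406.455 * 0.169743 = 68.99 MPa


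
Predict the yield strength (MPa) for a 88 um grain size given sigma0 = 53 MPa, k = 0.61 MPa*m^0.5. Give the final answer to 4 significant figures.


sigma_y = sigma0 + k / sqrt(d)
d = 88 um = 8.8e-05 m
sigma_y = 53 + 0.61 / sqrt(8.8e-05)
sigma_y = 118 MPa


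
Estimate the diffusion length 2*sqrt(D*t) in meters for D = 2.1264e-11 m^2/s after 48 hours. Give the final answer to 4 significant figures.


t = 48 hr = 172800 s
Diffusion length = 2*sqrt(D*t)
= 2*sqrt(2.1264e-11 * 172800)
= 3.834e-03 m


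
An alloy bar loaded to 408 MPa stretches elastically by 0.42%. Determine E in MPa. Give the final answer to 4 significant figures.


E = sigma / epsilon
epsilon = 0.42% = 4.2e-03
E = 408 / 4.2e-03
E = 97140 MPa


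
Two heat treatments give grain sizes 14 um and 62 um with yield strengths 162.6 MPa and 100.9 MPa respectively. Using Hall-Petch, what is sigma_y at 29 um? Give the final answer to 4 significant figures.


sigma_y = sigma0 + k / sqrt(d)
1/sqrt(d1) = 1/sqrt(1.4e-05) = 267.261;  1/sqrt(d2) = 127
k = (sigma1 - sigma2) / (1/sqrt(d1) - 1/sqrt(d2)) = (162.6 - 100.9) / (267.261 - 127) = 0.439894 MPa*m^0.5
sigma0 = sigma1 - k/sqrt(d1) = 162.6 - 0.439894*267.261 = 45.0334 MPa
sigma_y(d3) = 45.0334 + 0.439894 / sqrt(2.9e-05) = 126.7 MPa


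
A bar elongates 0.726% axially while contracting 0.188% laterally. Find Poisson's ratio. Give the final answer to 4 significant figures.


nu = -epsilon_lat / epsilon_axial
Lateral strain is contraction (negative), so using magnitudes:
nu = 0.188 / 0.726
nu = 0.259


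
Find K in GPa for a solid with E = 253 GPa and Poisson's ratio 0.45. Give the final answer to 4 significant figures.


K = E / (3*(1-2*nu))
K = 253 / (3*(1-2*0.45))
K = 843.3 GPa


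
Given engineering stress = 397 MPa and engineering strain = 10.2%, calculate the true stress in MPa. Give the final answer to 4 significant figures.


sigma_true = sigma_eng * (1 + epsilon_eng)
sigma_true = 397 * (1 + 0.102)
sigma_true = 437.5 MPa


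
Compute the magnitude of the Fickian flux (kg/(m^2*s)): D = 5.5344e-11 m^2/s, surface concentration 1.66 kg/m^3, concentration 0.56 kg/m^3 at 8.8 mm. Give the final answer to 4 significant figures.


J = -D * (dC/dx) = D * (C1 - C2) / dx
J = 5.5344e-11 * (1.66 - 0.56) / 8.8e-03
J = 6.918e-09 kg/(m^2*s)


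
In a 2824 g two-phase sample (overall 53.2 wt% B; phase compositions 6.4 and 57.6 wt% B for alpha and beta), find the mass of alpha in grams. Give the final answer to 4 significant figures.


f_alpha = (C_beta - C0) / (C_beta - C_alpha)
f_alpha = (57.6 - 53.2) / (57.6 - 6.4) = 0.0859375
m_alpha = f_alpha * m_total = 0.0859375 * 2824 = 242.7 g


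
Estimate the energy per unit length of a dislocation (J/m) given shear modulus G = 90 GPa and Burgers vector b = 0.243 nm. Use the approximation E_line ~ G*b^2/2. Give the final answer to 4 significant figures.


E = G*b^2/2
b = 0.243 nm = 2.43e-10 m
G = 90 GPa = 9e+10 Pa
E = 0.5 * 9e+10 * (2.43e-10)^2
E = 2.657e-09 J/m


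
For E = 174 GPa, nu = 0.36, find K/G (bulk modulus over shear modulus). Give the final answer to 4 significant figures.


G = E / (2*(1+nu))
G = 174 / (2*(1+0.36)) = 63.9706 GPa
K = E / (3*(1-2*nu))
K = 174 / (3*(1-2*0.36)) = 207.143 GPa
K/G = 207.143 / 63.9706 = 3.238


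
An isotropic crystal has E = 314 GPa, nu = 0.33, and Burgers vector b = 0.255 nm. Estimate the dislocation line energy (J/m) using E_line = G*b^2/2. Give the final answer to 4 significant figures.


Step 1: G = E / (2*(1+nu))
G = 314 / (2*(1+0.33)) = 118.045 GPa = 1.18045e+11 Pa
Step 2: E_line = G*b^2/2
b = 0.255 nm = 2.55e-10 m
E_line = 0.5 * 1.18045e+11 * (2.55e-10)^2 = 3.838e-09 J/m


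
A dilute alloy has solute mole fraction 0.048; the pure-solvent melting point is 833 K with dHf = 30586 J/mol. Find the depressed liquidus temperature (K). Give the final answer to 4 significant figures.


dT = R*Tm^2*x / dHf
dT = 8.314 * 833^2 * 0.048 / 30586
dT = 9.05354 K
T_new = 833 - 9.05354 = 823.9 K


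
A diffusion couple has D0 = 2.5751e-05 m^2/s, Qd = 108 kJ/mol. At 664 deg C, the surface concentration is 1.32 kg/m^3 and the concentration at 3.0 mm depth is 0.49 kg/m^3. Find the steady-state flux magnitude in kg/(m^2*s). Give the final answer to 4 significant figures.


Step 1: D = D0 * exp(-Qd/(R*T))
T = 664 + 273.15 = 937.15 K
D = 2.5751e-05 * exp(-108e3 / (8.314 * 937.15)) = 2.45979e-11 m^2/s
Step 2: J = D * (C1 - C2) / dx
J = 2.45979e-11 * (1.32 - 0.49) / 3e-03
J = 6.805e-09 kg/(m^2*s)


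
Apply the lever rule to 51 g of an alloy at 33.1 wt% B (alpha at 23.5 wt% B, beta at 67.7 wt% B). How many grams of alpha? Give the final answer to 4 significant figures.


f_alpha = (C_beta - C0) / (C_beta - C_alpha)
f_alpha = (67.7 - 33.1) / (67.7 - 23.5) = 0.782805
m_alpha = f_alpha * m_total = 0.782805 * 51 = 39.92 g


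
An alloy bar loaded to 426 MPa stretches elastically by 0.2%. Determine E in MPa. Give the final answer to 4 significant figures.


E = sigma / epsilon
epsilon = 0.2% = 2e-03
E = 426 / 2e-03
E = 213000 MPa


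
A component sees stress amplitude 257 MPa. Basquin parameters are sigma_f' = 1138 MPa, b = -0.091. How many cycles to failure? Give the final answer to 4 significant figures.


sigma_a = sigma_f' * (2*Nf)^b
2*Nf = (sigma_a / sigma_f')^(1/b)
2*Nf = (257 / 1138)^(1/-0.091)
2*Nf = 1.26241e+07
Nf = 6.312e+06 cycles


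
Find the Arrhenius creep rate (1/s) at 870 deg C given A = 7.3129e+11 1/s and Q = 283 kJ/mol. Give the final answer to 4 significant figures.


rate = A * exp(-Q / (R*T))
T = 870 + 273.15 = 1143.15 K
rate = 7.3129e+11 * exp(-283e3 / (8.314 * 1143.15))
rate = 0.08557 1/s


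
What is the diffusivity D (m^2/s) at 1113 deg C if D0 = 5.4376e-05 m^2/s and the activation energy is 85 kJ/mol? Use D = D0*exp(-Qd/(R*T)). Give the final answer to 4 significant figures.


D = D0 * exp(-Qd / (R*T))
T = 1386.15 K
D = 5.4376e-05 * exp(-85e3 / (8.314 * 1386.15))
D = 3.406e-08 m^2/s


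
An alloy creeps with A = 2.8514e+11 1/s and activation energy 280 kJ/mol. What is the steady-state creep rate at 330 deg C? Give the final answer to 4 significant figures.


rate = A * exp(-Q / (R*T))
T = 330 + 273.15 = 603.15 K
rate = 2.8514e+11 * exp(-280e3 / (8.314 * 603.15))
rate = 1.604e-13 1/s


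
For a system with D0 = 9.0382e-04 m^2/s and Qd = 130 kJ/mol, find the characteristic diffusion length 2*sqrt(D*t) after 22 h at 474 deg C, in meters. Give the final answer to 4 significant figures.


Step 1: D = D0 * exp(-Qd/(R*T))
T = 747.15 K
D = 9.0382e-04 * exp(-130e3 / (8.314 * 747.15)) = 7.36568e-13 m^2/s
Step 2: L = 2*sqrt(D*t)
t = 22 h = 79200 s
L = 2*sqrt(7.36568e-13 * 79200) = 4.831e-04 m


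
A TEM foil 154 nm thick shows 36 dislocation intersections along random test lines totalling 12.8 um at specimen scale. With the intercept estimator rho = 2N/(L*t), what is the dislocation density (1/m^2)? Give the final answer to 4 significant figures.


rho = 2N / (L * t)
L = 12.8 um = 1.28e-05 m, t = 154 nm = 1.54e-07 m
rho = 2 * 36 / (1.28e-05 * 1.54e-07)
rho = 3.653e+13 1/m^2


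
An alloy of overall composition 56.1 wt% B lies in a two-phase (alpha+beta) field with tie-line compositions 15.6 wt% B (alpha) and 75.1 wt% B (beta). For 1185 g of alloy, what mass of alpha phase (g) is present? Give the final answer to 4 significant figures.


f_alpha = (C_beta - C0) / (C_beta - C_alpha)
f_alpha = (75.1 - 56.1) / (75.1 - 15.6) = 0.319328
m_alpha = f_alpha * m_total = 0.319328 * 1185 = 378.4 g


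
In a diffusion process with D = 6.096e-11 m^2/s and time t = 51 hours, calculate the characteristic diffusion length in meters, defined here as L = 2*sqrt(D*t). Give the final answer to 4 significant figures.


t = 51 hr = 183600 s
Diffusion length = 2*sqrt(D*t)
= 2*sqrt(6.096e-11 * 183600)
= 6.691e-03 m


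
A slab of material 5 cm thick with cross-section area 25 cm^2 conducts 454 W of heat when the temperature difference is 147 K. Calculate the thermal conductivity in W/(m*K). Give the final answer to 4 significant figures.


k = Q*L / (A*dT)
L = 0.05 m, A = 2.5e-03 m^2
k = 454 * 0.05 / (2.5e-03 * 147)
k = 61.77 W/(m*K)


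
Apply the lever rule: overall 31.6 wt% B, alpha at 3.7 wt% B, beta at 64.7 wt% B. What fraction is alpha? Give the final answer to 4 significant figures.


f_alpha = (C_beta - C0) / (C_beta - C_alpha)
f_alpha = (64.7 - 31.6) / (64.7 - 3.7)
f_alpha = 0.5426


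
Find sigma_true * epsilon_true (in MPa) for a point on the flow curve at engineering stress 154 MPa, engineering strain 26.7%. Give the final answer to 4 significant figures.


sigma_true = sigma_eng * (1 + epsilon_eng)
sigma_true = 154 * (1 + 0.267) = 195.118 MPa
epsilon_true = ln(1 + epsilon_eng)
epsilon_true = ln(1 + 0.267) = 0.236652
sigma_true * epsilon_true = 195.118 * 0.236652 = 46.18 MPa


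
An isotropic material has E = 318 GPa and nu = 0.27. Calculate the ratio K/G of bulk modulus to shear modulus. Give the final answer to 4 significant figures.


G = E / (2*(1+nu))
G = 318 / (2*(1+0.27)) = 125.197 GPa
K = E / (3*(1-2*nu))
K = 318 / (3*(1-2*0.27)) = 230.435 GPa
K/G = 230.435 / 125.197 = 1.841


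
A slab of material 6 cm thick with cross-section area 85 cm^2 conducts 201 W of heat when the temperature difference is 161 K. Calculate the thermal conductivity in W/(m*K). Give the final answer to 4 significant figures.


k = Q*L / (A*dT)
L = 0.06 m, A = 8.5e-03 m^2
k = 201 * 0.06 / (8.5e-03 * 161)
k = 8.813 W/(m*K)


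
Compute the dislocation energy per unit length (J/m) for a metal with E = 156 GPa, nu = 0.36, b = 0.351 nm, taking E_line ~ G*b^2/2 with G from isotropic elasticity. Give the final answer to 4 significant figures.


Step 1: G = E / (2*(1+nu))
G = 156 / (2*(1+0.36)) = 57.3529 GPa = 5.73529e+10 Pa
Step 2: E_line = G*b^2/2
b = 0.351 nm = 3.51e-10 m
E_line = 0.5 * 5.73529e+10 * (3.51e-10)^2 = 3.533e-09 J/m


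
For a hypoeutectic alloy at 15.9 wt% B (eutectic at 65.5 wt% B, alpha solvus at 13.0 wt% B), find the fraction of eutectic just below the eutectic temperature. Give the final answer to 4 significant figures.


f_primary = (C_e - C0) / (C_e - C_alpha_max)
f_primary = (65.5 - 15.9) / (65.5 - 13.0)
f_primary = 0.944762
f_eutectic = 1 - 0.944762 = 0.05524


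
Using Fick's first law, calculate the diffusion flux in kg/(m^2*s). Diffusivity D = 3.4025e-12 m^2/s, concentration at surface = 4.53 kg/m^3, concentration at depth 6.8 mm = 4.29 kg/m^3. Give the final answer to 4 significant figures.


J = -D * (dC/dx) = D * (C1 - C2) / dx
J = 3.4025e-12 * (4.53 - 4.29) / 6.8e-03
J = 1.201e-10 kg/(m^2*s)


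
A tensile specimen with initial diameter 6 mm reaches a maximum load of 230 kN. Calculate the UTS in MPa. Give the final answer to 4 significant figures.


A0 = pi*(d/2)^2 = pi*(6/2)^2 = 28.2743 mm^2
UTS = F_max / A0 = 230*1000 / 28.2743
UTS = 8135 MPa


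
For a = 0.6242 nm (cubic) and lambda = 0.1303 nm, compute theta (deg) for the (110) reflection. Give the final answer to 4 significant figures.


d = a / sqrt(h^2+k^2+l^2)
d = 0.6242 / sqrt(2) = 0.441376 nm
lambda = 2*d*sin(theta)  =>  sin(theta) = lambda / (2*d)
sin(theta) = 0.1303 / (2 * 0.441376) = 0.147607
theta = 8.488 deg


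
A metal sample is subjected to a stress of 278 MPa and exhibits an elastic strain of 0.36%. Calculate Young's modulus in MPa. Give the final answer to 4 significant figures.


E = sigma / epsilon
epsilon = 0.36% = 3.6e-03
E = 278 / 3.6e-03
E = 77220 MPa


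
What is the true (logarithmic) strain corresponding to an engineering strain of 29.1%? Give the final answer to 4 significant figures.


epsilon_true = ln(1 + epsilon_eng)
epsilon_true = ln(1 + 0.291)
epsilon_true = 0.2554


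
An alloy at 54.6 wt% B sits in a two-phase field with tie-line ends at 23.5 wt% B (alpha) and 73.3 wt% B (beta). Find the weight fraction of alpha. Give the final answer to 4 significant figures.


f_alpha = (C_beta - C0) / (C_beta - C_alpha)
f_alpha = (73.3 - 54.6) / (73.3 - 23.5)
f_alpha = 0.3755


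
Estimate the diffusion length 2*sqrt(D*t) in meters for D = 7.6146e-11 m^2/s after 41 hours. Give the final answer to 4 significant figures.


t = 41 hr = 147600 s
Diffusion length = 2*sqrt(D*t)
= 2*sqrt(7.6146e-11 * 147600)
= 6.705e-03 m


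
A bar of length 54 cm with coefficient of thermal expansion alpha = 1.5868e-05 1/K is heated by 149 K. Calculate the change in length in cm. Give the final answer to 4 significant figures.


dL = L0 * alpha * dT
dL = 54 * 1.5868e-05 * 149
dL = 0.1277 cm


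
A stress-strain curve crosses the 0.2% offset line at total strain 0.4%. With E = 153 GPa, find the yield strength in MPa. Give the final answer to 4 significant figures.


Offset strain = 0.002
Elastic strain at yield = total_strain - offset = 4e-03 - 0.002 = 2e-03
sigma_y = E * elastic_strain = 153000 * 2e-03
sigma_y = 306 MPa


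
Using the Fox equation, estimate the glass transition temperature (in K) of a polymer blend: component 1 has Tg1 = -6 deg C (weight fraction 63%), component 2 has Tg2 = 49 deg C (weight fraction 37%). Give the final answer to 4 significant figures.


1/Tg = w1/Tg1 + w2/Tg2 (in Kelvin)
Tg1 = 267.15 K, Tg2 = 322.15 K
1/Tg = 0.63/267.15 + 0.37/322.15
Tg = 285.2 K


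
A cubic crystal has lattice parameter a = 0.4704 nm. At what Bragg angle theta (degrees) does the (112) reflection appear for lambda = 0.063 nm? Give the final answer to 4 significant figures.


d = a / sqrt(h^2+k^2+l^2)
d = 0.4704 / sqrt(6) = 0.19204 nm
lambda = 2*d*sin(theta)  =>  sin(theta) = lambda / (2*d)
sin(theta) = 0.063 / (2 * 0.19204) = 0.164028
theta = 9.441 deg


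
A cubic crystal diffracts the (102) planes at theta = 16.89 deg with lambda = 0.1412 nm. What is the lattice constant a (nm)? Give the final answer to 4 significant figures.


d = lambda / (2*sin(theta))
d = 0.1412 / (2*sin(16.89 deg))
d = 0.243 nm
a = d * sqrt(h^2+k^2+l^2) = 0.243 * sqrt(5)
a = 0.5434 nm


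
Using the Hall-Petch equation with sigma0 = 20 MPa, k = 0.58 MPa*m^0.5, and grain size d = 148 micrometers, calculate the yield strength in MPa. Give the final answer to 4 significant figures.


sigma_y = sigma0 + k / sqrt(d)
d = 148 um = 1.48e-04 m
sigma_y = 20 + 0.58 / sqrt(1.48e-04)
sigma_y = 67.68 MPa


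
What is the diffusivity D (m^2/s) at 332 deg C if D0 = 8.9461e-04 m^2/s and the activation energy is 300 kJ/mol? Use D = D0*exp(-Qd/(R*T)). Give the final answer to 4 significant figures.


D = D0 * exp(-Qd / (R*T))
T = 605.15 K
D = 8.9461e-04 * exp(-300e3 / (8.314 * 605.15))
D = 1.137e-29 m^2/s


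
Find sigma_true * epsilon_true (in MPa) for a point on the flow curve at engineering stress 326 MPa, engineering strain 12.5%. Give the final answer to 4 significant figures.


sigma_true = sigma_eng * (1 + epsilon_eng)
sigma_true = 326 * (1 + 0.125) = 366.75 MPa
epsilon_true = ln(1 + epsilon_eng)
epsilon_true = ln(1 + 0.125) = 0.117783
sigma_true * epsilon_true = 366.75 * 0.117783 = 43.2 MPa


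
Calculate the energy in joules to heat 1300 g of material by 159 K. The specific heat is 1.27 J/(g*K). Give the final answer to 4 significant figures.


Q = m * cp * dT
Q = 1300 * 1.27 * 159
Q = 262500 J


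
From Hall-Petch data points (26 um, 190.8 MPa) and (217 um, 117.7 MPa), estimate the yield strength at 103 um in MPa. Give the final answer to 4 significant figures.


sigma_y = sigma0 + k / sqrt(d)
1/sqrt(d1) = 1/sqrt(2.6e-05) = 196.116;  1/sqrt(d2) = 67.8844
k = (sigma1 - sigma2) / (1/sqrt(d1) - 1/sqrt(d2)) = (190.8 - 117.7) / (196.116 - 67.8844) = 0.570062 MPa*m^0.5
sigma0 = sigma1 - k/sqrt(d1) = 190.8 - 0.570062*196.116 = 79.0017 MPa
sigma_y(d3) = 79.0017 + 0.570062 / sqrt(1.03e-04) = 135.2 MPa


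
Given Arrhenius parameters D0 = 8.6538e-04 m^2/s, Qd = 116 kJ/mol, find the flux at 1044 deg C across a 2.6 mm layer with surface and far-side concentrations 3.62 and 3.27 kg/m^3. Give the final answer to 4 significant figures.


Step 1: D = D0 * exp(-Qd/(R*T))
T = 1044 + 273.15 = 1317.15 K
D = 8.6538e-04 * exp(-116e3 / (8.314 * 1317.15)) = 2.17166e-08 m^2/s
Step 2: J = D * (C1 - C2) / dx
J = 2.17166e-08 * (3.62 - 3.27) / 2.6e-03
J = 2.923e-06 kg/(m^2*s)


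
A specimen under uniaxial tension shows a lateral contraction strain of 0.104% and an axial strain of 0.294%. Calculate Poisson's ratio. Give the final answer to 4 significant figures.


nu = -epsilon_lat / epsilon_axial
Lateral strain is contraction (negative), so using magnitudes:
nu = 0.104 / 0.294
nu = 0.3537


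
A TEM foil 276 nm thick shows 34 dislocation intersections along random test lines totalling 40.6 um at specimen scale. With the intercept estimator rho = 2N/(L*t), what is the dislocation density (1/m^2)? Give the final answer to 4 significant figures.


rho = 2N / (L * t)
L = 40.6 um = 4.06e-05 m, t = 276 nm = 2.76e-07 m
rho = 2 * 34 / (4.06e-05 * 2.76e-07)
rho = 6.068e+12 1/m^2


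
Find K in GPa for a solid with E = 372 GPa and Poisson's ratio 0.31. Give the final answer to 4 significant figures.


K = E / (3*(1-2*nu))
K = 372 / (3*(1-2*0.31))
K = 326.3 GPa
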